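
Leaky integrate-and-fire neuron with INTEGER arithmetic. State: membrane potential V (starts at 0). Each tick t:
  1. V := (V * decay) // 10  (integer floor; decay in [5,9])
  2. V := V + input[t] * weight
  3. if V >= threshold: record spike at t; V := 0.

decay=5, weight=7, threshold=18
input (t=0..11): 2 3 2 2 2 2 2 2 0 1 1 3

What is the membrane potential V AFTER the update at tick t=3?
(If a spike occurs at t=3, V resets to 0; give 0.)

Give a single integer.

t=0: input=2 -> V=14
t=1: input=3 -> V=0 FIRE
t=2: input=2 -> V=14
t=3: input=2 -> V=0 FIRE
t=4: input=2 -> V=14
t=5: input=2 -> V=0 FIRE
t=6: input=2 -> V=14
t=7: input=2 -> V=0 FIRE
t=8: input=0 -> V=0
t=9: input=1 -> V=7
t=10: input=1 -> V=10
t=11: input=3 -> V=0 FIRE

Answer: 0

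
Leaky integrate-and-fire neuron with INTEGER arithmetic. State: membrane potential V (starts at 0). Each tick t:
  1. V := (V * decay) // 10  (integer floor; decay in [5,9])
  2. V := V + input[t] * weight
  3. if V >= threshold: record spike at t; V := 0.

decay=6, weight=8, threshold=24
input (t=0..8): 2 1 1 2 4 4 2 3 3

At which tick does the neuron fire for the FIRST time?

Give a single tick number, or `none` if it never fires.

Answer: 3

Derivation:
t=0: input=2 -> V=16
t=1: input=1 -> V=17
t=2: input=1 -> V=18
t=3: input=2 -> V=0 FIRE
t=4: input=4 -> V=0 FIRE
t=5: input=4 -> V=0 FIRE
t=6: input=2 -> V=16
t=7: input=3 -> V=0 FIRE
t=8: input=3 -> V=0 FIRE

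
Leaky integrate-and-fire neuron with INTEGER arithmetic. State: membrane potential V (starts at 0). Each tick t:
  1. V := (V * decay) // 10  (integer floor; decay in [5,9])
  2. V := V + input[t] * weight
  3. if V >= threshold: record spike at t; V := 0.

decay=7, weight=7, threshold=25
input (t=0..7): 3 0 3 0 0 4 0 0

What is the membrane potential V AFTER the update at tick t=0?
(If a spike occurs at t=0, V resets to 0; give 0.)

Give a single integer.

Answer: 21

Derivation:
t=0: input=3 -> V=21
t=1: input=0 -> V=14
t=2: input=3 -> V=0 FIRE
t=3: input=0 -> V=0
t=4: input=0 -> V=0
t=5: input=4 -> V=0 FIRE
t=6: input=0 -> V=0
t=7: input=0 -> V=0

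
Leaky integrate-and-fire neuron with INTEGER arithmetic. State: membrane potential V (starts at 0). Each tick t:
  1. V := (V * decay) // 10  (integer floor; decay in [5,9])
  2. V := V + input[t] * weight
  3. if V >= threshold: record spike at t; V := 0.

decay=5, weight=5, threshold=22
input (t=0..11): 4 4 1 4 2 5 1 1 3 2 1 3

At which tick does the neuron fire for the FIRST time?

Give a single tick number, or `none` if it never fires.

Answer: 1

Derivation:
t=0: input=4 -> V=20
t=1: input=4 -> V=0 FIRE
t=2: input=1 -> V=5
t=3: input=4 -> V=0 FIRE
t=4: input=2 -> V=10
t=5: input=5 -> V=0 FIRE
t=6: input=1 -> V=5
t=7: input=1 -> V=7
t=8: input=3 -> V=18
t=9: input=2 -> V=19
t=10: input=1 -> V=14
t=11: input=3 -> V=0 FIRE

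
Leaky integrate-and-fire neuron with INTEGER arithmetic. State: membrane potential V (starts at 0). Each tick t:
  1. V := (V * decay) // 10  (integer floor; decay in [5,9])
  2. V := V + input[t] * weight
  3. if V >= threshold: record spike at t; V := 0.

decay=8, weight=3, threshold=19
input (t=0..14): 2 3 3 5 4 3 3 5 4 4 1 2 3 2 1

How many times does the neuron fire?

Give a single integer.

t=0: input=2 -> V=6
t=1: input=3 -> V=13
t=2: input=3 -> V=0 FIRE
t=3: input=5 -> V=15
t=4: input=4 -> V=0 FIRE
t=5: input=3 -> V=9
t=6: input=3 -> V=16
t=7: input=5 -> V=0 FIRE
t=8: input=4 -> V=12
t=9: input=4 -> V=0 FIRE
t=10: input=1 -> V=3
t=11: input=2 -> V=8
t=12: input=3 -> V=15
t=13: input=2 -> V=18
t=14: input=1 -> V=17

Answer: 4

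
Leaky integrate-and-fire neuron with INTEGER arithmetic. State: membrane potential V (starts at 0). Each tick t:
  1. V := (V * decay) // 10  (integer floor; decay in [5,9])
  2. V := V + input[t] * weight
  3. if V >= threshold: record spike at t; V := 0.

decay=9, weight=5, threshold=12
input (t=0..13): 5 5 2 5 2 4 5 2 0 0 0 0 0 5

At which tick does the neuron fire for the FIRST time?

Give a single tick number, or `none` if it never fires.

Answer: 0

Derivation:
t=0: input=5 -> V=0 FIRE
t=1: input=5 -> V=0 FIRE
t=2: input=2 -> V=10
t=3: input=5 -> V=0 FIRE
t=4: input=2 -> V=10
t=5: input=4 -> V=0 FIRE
t=6: input=5 -> V=0 FIRE
t=7: input=2 -> V=10
t=8: input=0 -> V=9
t=9: input=0 -> V=8
t=10: input=0 -> V=7
t=11: input=0 -> V=6
t=12: input=0 -> V=5
t=13: input=5 -> V=0 FIRE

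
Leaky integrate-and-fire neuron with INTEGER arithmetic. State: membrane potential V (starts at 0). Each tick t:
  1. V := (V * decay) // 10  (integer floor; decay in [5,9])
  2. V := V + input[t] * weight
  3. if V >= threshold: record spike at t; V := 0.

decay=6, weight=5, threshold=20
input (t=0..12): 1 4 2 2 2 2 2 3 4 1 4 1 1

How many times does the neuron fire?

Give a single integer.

t=0: input=1 -> V=5
t=1: input=4 -> V=0 FIRE
t=2: input=2 -> V=10
t=3: input=2 -> V=16
t=4: input=2 -> V=19
t=5: input=2 -> V=0 FIRE
t=6: input=2 -> V=10
t=7: input=3 -> V=0 FIRE
t=8: input=4 -> V=0 FIRE
t=9: input=1 -> V=5
t=10: input=4 -> V=0 FIRE
t=11: input=1 -> V=5
t=12: input=1 -> V=8

Answer: 5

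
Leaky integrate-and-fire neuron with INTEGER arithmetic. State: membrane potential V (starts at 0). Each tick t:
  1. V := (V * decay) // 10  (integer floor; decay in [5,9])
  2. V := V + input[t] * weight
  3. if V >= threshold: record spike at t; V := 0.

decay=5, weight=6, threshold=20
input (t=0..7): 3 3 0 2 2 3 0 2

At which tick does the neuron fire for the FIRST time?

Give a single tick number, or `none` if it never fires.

Answer: 1

Derivation:
t=0: input=3 -> V=18
t=1: input=3 -> V=0 FIRE
t=2: input=0 -> V=0
t=3: input=2 -> V=12
t=4: input=2 -> V=18
t=5: input=3 -> V=0 FIRE
t=6: input=0 -> V=0
t=7: input=2 -> V=12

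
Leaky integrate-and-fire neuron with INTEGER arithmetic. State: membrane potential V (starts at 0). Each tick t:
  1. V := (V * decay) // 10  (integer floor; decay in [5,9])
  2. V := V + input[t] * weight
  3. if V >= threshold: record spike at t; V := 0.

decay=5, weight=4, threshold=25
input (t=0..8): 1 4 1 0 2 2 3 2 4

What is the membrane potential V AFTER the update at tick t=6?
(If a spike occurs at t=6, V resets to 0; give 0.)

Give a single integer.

t=0: input=1 -> V=4
t=1: input=4 -> V=18
t=2: input=1 -> V=13
t=3: input=0 -> V=6
t=4: input=2 -> V=11
t=5: input=2 -> V=13
t=6: input=3 -> V=18
t=7: input=2 -> V=17
t=8: input=4 -> V=24

Answer: 18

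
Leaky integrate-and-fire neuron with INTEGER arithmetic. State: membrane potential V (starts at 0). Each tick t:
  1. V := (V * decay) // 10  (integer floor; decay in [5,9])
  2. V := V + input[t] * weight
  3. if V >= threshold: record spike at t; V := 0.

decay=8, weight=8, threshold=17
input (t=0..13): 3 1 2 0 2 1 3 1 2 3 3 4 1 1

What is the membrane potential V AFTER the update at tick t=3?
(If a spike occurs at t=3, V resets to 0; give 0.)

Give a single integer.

t=0: input=3 -> V=0 FIRE
t=1: input=1 -> V=8
t=2: input=2 -> V=0 FIRE
t=3: input=0 -> V=0
t=4: input=2 -> V=16
t=5: input=1 -> V=0 FIRE
t=6: input=3 -> V=0 FIRE
t=7: input=1 -> V=8
t=8: input=2 -> V=0 FIRE
t=9: input=3 -> V=0 FIRE
t=10: input=3 -> V=0 FIRE
t=11: input=4 -> V=0 FIRE
t=12: input=1 -> V=8
t=13: input=1 -> V=14

Answer: 0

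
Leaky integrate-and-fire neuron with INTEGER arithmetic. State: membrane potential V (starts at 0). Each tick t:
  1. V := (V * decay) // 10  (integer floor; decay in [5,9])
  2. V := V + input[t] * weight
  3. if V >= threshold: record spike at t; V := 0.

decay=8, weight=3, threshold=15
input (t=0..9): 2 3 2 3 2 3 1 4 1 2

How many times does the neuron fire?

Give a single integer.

Answer: 3

Derivation:
t=0: input=2 -> V=6
t=1: input=3 -> V=13
t=2: input=2 -> V=0 FIRE
t=3: input=3 -> V=9
t=4: input=2 -> V=13
t=5: input=3 -> V=0 FIRE
t=6: input=1 -> V=3
t=7: input=4 -> V=14
t=8: input=1 -> V=14
t=9: input=2 -> V=0 FIRE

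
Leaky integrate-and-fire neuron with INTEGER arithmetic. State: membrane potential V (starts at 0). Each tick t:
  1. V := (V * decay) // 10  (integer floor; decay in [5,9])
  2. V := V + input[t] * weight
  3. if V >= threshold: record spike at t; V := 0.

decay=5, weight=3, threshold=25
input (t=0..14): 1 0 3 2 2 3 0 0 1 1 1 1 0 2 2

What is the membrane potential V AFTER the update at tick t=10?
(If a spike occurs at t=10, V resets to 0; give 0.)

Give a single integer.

t=0: input=1 -> V=3
t=1: input=0 -> V=1
t=2: input=3 -> V=9
t=3: input=2 -> V=10
t=4: input=2 -> V=11
t=5: input=3 -> V=14
t=6: input=0 -> V=7
t=7: input=0 -> V=3
t=8: input=1 -> V=4
t=9: input=1 -> V=5
t=10: input=1 -> V=5
t=11: input=1 -> V=5
t=12: input=0 -> V=2
t=13: input=2 -> V=7
t=14: input=2 -> V=9

Answer: 5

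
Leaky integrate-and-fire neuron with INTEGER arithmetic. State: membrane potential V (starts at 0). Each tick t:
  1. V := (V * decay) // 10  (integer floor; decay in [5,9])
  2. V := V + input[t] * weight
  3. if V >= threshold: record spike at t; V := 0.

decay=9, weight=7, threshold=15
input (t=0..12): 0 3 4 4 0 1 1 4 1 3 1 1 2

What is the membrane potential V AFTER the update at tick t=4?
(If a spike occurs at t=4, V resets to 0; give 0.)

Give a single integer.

t=0: input=0 -> V=0
t=1: input=3 -> V=0 FIRE
t=2: input=4 -> V=0 FIRE
t=3: input=4 -> V=0 FIRE
t=4: input=0 -> V=0
t=5: input=1 -> V=7
t=6: input=1 -> V=13
t=7: input=4 -> V=0 FIRE
t=8: input=1 -> V=7
t=9: input=3 -> V=0 FIRE
t=10: input=1 -> V=7
t=11: input=1 -> V=13
t=12: input=2 -> V=0 FIRE

Answer: 0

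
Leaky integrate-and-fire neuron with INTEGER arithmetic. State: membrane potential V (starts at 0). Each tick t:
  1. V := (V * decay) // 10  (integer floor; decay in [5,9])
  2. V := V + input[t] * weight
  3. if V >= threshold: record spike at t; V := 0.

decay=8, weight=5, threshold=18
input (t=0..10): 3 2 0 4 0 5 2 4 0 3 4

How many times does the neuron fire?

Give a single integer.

t=0: input=3 -> V=15
t=1: input=2 -> V=0 FIRE
t=2: input=0 -> V=0
t=3: input=4 -> V=0 FIRE
t=4: input=0 -> V=0
t=5: input=5 -> V=0 FIRE
t=6: input=2 -> V=10
t=7: input=4 -> V=0 FIRE
t=8: input=0 -> V=0
t=9: input=3 -> V=15
t=10: input=4 -> V=0 FIRE

Answer: 5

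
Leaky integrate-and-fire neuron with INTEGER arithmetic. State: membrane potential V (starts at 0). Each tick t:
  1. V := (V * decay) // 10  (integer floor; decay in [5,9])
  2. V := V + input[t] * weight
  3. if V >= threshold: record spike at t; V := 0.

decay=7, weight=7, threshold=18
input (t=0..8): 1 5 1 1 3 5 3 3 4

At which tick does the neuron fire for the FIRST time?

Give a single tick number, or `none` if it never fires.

t=0: input=1 -> V=7
t=1: input=5 -> V=0 FIRE
t=2: input=1 -> V=7
t=3: input=1 -> V=11
t=4: input=3 -> V=0 FIRE
t=5: input=5 -> V=0 FIRE
t=6: input=3 -> V=0 FIRE
t=7: input=3 -> V=0 FIRE
t=8: input=4 -> V=0 FIRE

Answer: 1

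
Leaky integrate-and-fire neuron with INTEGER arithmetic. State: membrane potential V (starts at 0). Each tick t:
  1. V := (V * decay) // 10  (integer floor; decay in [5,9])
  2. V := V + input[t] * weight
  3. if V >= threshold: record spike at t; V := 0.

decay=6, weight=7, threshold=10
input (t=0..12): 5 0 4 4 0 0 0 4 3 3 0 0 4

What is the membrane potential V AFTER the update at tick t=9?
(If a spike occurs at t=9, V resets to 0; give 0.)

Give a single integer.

Answer: 0

Derivation:
t=0: input=5 -> V=0 FIRE
t=1: input=0 -> V=0
t=2: input=4 -> V=0 FIRE
t=3: input=4 -> V=0 FIRE
t=4: input=0 -> V=0
t=5: input=0 -> V=0
t=6: input=0 -> V=0
t=7: input=4 -> V=0 FIRE
t=8: input=3 -> V=0 FIRE
t=9: input=3 -> V=0 FIRE
t=10: input=0 -> V=0
t=11: input=0 -> V=0
t=12: input=4 -> V=0 FIRE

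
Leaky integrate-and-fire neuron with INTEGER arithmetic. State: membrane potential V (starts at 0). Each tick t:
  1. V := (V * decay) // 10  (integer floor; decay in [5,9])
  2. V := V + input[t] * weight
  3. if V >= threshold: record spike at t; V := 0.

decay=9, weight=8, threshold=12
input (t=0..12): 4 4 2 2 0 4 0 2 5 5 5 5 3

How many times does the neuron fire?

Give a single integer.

t=0: input=4 -> V=0 FIRE
t=1: input=4 -> V=0 FIRE
t=2: input=2 -> V=0 FIRE
t=3: input=2 -> V=0 FIRE
t=4: input=0 -> V=0
t=5: input=4 -> V=0 FIRE
t=6: input=0 -> V=0
t=7: input=2 -> V=0 FIRE
t=8: input=5 -> V=0 FIRE
t=9: input=5 -> V=0 FIRE
t=10: input=5 -> V=0 FIRE
t=11: input=5 -> V=0 FIRE
t=12: input=3 -> V=0 FIRE

Answer: 11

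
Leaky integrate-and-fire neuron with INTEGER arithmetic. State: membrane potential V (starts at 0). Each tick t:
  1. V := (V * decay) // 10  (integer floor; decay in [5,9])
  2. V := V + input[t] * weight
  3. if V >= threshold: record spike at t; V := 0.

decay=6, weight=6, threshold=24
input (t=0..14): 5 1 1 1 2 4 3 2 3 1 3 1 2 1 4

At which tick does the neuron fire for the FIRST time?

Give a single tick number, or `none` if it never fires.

Answer: 0

Derivation:
t=0: input=5 -> V=0 FIRE
t=1: input=1 -> V=6
t=2: input=1 -> V=9
t=3: input=1 -> V=11
t=4: input=2 -> V=18
t=5: input=4 -> V=0 FIRE
t=6: input=3 -> V=18
t=7: input=2 -> V=22
t=8: input=3 -> V=0 FIRE
t=9: input=1 -> V=6
t=10: input=3 -> V=21
t=11: input=1 -> V=18
t=12: input=2 -> V=22
t=13: input=1 -> V=19
t=14: input=4 -> V=0 FIRE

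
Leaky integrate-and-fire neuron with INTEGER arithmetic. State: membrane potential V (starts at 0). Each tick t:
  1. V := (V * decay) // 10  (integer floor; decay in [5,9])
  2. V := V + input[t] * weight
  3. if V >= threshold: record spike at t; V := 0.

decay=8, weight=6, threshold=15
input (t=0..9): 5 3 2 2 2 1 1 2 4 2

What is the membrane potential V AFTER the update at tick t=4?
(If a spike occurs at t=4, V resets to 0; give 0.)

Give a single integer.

t=0: input=5 -> V=0 FIRE
t=1: input=3 -> V=0 FIRE
t=2: input=2 -> V=12
t=3: input=2 -> V=0 FIRE
t=4: input=2 -> V=12
t=5: input=1 -> V=0 FIRE
t=6: input=1 -> V=6
t=7: input=2 -> V=0 FIRE
t=8: input=4 -> V=0 FIRE
t=9: input=2 -> V=12

Answer: 12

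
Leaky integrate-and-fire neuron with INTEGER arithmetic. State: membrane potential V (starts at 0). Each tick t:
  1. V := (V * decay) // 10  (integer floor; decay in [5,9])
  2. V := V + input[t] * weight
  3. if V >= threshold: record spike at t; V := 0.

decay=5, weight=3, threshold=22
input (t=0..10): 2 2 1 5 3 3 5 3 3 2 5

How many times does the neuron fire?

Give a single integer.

t=0: input=2 -> V=6
t=1: input=2 -> V=9
t=2: input=1 -> V=7
t=3: input=5 -> V=18
t=4: input=3 -> V=18
t=5: input=3 -> V=18
t=6: input=5 -> V=0 FIRE
t=7: input=3 -> V=9
t=8: input=3 -> V=13
t=9: input=2 -> V=12
t=10: input=5 -> V=21

Answer: 1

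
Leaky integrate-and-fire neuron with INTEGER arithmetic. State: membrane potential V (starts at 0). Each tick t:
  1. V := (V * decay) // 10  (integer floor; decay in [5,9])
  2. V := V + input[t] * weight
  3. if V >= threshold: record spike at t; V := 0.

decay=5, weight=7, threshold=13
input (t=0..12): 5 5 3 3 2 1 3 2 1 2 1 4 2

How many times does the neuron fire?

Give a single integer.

Answer: 10

Derivation:
t=0: input=5 -> V=0 FIRE
t=1: input=5 -> V=0 FIRE
t=2: input=3 -> V=0 FIRE
t=3: input=3 -> V=0 FIRE
t=4: input=2 -> V=0 FIRE
t=5: input=1 -> V=7
t=6: input=3 -> V=0 FIRE
t=7: input=2 -> V=0 FIRE
t=8: input=1 -> V=7
t=9: input=2 -> V=0 FIRE
t=10: input=1 -> V=7
t=11: input=4 -> V=0 FIRE
t=12: input=2 -> V=0 FIRE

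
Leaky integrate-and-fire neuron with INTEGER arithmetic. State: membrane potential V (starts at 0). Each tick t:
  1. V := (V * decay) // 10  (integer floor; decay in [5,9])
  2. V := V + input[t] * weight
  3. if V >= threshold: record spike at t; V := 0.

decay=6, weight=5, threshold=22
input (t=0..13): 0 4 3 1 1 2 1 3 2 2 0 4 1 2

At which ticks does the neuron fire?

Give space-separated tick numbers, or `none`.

Answer: 2 7 11

Derivation:
t=0: input=0 -> V=0
t=1: input=4 -> V=20
t=2: input=3 -> V=0 FIRE
t=3: input=1 -> V=5
t=4: input=1 -> V=8
t=5: input=2 -> V=14
t=6: input=1 -> V=13
t=7: input=3 -> V=0 FIRE
t=8: input=2 -> V=10
t=9: input=2 -> V=16
t=10: input=0 -> V=9
t=11: input=4 -> V=0 FIRE
t=12: input=1 -> V=5
t=13: input=2 -> V=13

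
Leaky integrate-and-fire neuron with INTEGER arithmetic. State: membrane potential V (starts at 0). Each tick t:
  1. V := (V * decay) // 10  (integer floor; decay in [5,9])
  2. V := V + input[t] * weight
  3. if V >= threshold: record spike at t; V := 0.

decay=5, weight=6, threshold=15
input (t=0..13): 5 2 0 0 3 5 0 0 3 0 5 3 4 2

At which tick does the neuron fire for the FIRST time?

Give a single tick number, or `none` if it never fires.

t=0: input=5 -> V=0 FIRE
t=1: input=2 -> V=12
t=2: input=0 -> V=6
t=3: input=0 -> V=3
t=4: input=3 -> V=0 FIRE
t=5: input=5 -> V=0 FIRE
t=6: input=0 -> V=0
t=7: input=0 -> V=0
t=8: input=3 -> V=0 FIRE
t=9: input=0 -> V=0
t=10: input=5 -> V=0 FIRE
t=11: input=3 -> V=0 FIRE
t=12: input=4 -> V=0 FIRE
t=13: input=2 -> V=12

Answer: 0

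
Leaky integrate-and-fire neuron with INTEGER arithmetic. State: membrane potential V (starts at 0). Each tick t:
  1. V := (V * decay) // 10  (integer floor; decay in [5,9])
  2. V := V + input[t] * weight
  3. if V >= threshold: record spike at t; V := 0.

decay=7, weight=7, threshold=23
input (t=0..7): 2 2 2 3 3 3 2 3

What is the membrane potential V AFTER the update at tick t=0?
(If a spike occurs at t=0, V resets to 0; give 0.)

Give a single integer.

t=0: input=2 -> V=14
t=1: input=2 -> V=0 FIRE
t=2: input=2 -> V=14
t=3: input=3 -> V=0 FIRE
t=4: input=3 -> V=21
t=5: input=3 -> V=0 FIRE
t=6: input=2 -> V=14
t=7: input=3 -> V=0 FIRE

Answer: 14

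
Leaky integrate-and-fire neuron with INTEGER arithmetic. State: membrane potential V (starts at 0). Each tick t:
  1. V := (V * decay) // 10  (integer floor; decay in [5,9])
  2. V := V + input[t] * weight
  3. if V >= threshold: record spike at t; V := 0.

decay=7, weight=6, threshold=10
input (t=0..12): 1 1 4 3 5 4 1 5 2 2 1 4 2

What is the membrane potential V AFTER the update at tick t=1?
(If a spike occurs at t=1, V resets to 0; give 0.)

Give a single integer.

t=0: input=1 -> V=6
t=1: input=1 -> V=0 FIRE
t=2: input=4 -> V=0 FIRE
t=3: input=3 -> V=0 FIRE
t=4: input=5 -> V=0 FIRE
t=5: input=4 -> V=0 FIRE
t=6: input=1 -> V=6
t=7: input=5 -> V=0 FIRE
t=8: input=2 -> V=0 FIRE
t=9: input=2 -> V=0 FIRE
t=10: input=1 -> V=6
t=11: input=4 -> V=0 FIRE
t=12: input=2 -> V=0 FIRE

Answer: 0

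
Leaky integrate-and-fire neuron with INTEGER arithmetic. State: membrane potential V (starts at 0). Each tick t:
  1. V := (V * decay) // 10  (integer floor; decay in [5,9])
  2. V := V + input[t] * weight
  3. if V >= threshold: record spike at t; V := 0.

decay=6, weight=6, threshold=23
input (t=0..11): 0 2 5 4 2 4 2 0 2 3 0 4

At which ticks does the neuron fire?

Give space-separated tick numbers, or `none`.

Answer: 2 3 5 9 11

Derivation:
t=0: input=0 -> V=0
t=1: input=2 -> V=12
t=2: input=5 -> V=0 FIRE
t=3: input=4 -> V=0 FIRE
t=4: input=2 -> V=12
t=5: input=4 -> V=0 FIRE
t=6: input=2 -> V=12
t=7: input=0 -> V=7
t=8: input=2 -> V=16
t=9: input=3 -> V=0 FIRE
t=10: input=0 -> V=0
t=11: input=4 -> V=0 FIRE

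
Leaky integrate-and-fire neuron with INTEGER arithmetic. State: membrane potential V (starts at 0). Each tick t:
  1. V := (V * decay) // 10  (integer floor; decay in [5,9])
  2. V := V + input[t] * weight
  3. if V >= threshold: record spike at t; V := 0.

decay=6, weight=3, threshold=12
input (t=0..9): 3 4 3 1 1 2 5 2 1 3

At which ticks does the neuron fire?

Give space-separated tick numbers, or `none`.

t=0: input=3 -> V=9
t=1: input=4 -> V=0 FIRE
t=2: input=3 -> V=9
t=3: input=1 -> V=8
t=4: input=1 -> V=7
t=5: input=2 -> V=10
t=6: input=5 -> V=0 FIRE
t=7: input=2 -> V=6
t=8: input=1 -> V=6
t=9: input=3 -> V=0 FIRE

Answer: 1 6 9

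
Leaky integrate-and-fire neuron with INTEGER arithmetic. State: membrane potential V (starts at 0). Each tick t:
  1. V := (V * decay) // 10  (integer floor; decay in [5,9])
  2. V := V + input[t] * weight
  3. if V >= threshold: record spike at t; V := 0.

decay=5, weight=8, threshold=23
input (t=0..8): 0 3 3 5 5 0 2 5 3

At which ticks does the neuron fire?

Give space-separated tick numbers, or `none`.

t=0: input=0 -> V=0
t=1: input=3 -> V=0 FIRE
t=2: input=3 -> V=0 FIRE
t=3: input=5 -> V=0 FIRE
t=4: input=5 -> V=0 FIRE
t=5: input=0 -> V=0
t=6: input=2 -> V=16
t=7: input=5 -> V=0 FIRE
t=8: input=3 -> V=0 FIRE

Answer: 1 2 3 4 7 8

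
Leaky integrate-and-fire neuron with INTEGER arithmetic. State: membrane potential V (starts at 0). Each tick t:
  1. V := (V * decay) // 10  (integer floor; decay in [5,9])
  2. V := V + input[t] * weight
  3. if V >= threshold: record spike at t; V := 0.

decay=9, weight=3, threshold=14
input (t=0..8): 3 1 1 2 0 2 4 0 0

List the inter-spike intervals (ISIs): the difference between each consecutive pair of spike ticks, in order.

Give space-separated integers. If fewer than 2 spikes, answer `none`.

Answer: 3

Derivation:
t=0: input=3 -> V=9
t=1: input=1 -> V=11
t=2: input=1 -> V=12
t=3: input=2 -> V=0 FIRE
t=4: input=0 -> V=0
t=5: input=2 -> V=6
t=6: input=4 -> V=0 FIRE
t=7: input=0 -> V=0
t=8: input=0 -> V=0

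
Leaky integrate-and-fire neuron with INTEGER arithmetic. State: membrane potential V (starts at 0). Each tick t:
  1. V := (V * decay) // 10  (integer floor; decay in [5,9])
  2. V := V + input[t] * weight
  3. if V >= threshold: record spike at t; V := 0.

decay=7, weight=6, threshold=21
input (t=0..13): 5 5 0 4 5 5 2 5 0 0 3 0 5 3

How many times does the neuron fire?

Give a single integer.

t=0: input=5 -> V=0 FIRE
t=1: input=5 -> V=0 FIRE
t=2: input=0 -> V=0
t=3: input=4 -> V=0 FIRE
t=4: input=5 -> V=0 FIRE
t=5: input=5 -> V=0 FIRE
t=6: input=2 -> V=12
t=7: input=5 -> V=0 FIRE
t=8: input=0 -> V=0
t=9: input=0 -> V=0
t=10: input=3 -> V=18
t=11: input=0 -> V=12
t=12: input=5 -> V=0 FIRE
t=13: input=3 -> V=18

Answer: 7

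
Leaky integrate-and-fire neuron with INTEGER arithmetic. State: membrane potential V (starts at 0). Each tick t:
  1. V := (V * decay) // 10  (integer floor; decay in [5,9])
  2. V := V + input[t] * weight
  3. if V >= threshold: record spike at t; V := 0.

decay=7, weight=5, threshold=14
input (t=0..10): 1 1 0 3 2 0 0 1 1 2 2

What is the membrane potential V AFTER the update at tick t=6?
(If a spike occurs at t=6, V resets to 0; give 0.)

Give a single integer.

t=0: input=1 -> V=5
t=1: input=1 -> V=8
t=2: input=0 -> V=5
t=3: input=3 -> V=0 FIRE
t=4: input=2 -> V=10
t=5: input=0 -> V=7
t=6: input=0 -> V=4
t=7: input=1 -> V=7
t=8: input=1 -> V=9
t=9: input=2 -> V=0 FIRE
t=10: input=2 -> V=10

Answer: 4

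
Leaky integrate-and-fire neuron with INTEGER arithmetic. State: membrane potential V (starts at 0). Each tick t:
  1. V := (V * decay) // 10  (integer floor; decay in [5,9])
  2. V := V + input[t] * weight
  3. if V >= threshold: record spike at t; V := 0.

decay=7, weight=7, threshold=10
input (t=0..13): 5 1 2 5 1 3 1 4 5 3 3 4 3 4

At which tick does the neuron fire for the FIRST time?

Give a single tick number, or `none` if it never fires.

Answer: 0

Derivation:
t=0: input=5 -> V=0 FIRE
t=1: input=1 -> V=7
t=2: input=2 -> V=0 FIRE
t=3: input=5 -> V=0 FIRE
t=4: input=1 -> V=7
t=5: input=3 -> V=0 FIRE
t=6: input=1 -> V=7
t=7: input=4 -> V=0 FIRE
t=8: input=5 -> V=0 FIRE
t=9: input=3 -> V=0 FIRE
t=10: input=3 -> V=0 FIRE
t=11: input=4 -> V=0 FIRE
t=12: input=3 -> V=0 FIRE
t=13: input=4 -> V=0 FIRE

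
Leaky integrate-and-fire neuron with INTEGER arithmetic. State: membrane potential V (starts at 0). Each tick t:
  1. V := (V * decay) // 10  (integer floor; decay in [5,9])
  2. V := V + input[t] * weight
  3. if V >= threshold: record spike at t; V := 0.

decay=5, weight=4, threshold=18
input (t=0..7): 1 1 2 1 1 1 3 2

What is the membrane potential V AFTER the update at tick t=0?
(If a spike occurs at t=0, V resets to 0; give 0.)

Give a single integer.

Answer: 4

Derivation:
t=0: input=1 -> V=4
t=1: input=1 -> V=6
t=2: input=2 -> V=11
t=3: input=1 -> V=9
t=4: input=1 -> V=8
t=5: input=1 -> V=8
t=6: input=3 -> V=16
t=7: input=2 -> V=16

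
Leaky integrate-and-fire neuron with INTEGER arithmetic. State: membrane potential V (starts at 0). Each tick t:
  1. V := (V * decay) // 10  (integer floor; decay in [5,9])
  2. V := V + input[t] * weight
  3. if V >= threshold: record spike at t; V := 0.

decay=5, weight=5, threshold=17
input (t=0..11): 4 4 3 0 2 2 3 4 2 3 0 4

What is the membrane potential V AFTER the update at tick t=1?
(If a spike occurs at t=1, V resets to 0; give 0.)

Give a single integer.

t=0: input=4 -> V=0 FIRE
t=1: input=4 -> V=0 FIRE
t=2: input=3 -> V=15
t=3: input=0 -> V=7
t=4: input=2 -> V=13
t=5: input=2 -> V=16
t=6: input=3 -> V=0 FIRE
t=7: input=4 -> V=0 FIRE
t=8: input=2 -> V=10
t=9: input=3 -> V=0 FIRE
t=10: input=0 -> V=0
t=11: input=4 -> V=0 FIRE

Answer: 0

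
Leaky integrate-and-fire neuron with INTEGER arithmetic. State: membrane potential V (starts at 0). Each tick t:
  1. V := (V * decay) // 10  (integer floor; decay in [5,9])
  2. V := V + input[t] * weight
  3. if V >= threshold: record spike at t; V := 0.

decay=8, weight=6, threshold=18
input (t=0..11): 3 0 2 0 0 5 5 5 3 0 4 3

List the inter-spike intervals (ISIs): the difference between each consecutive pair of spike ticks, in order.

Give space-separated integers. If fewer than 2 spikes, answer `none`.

t=0: input=3 -> V=0 FIRE
t=1: input=0 -> V=0
t=2: input=2 -> V=12
t=3: input=0 -> V=9
t=4: input=0 -> V=7
t=5: input=5 -> V=0 FIRE
t=6: input=5 -> V=0 FIRE
t=7: input=5 -> V=0 FIRE
t=8: input=3 -> V=0 FIRE
t=9: input=0 -> V=0
t=10: input=4 -> V=0 FIRE
t=11: input=3 -> V=0 FIRE

Answer: 5 1 1 1 2 1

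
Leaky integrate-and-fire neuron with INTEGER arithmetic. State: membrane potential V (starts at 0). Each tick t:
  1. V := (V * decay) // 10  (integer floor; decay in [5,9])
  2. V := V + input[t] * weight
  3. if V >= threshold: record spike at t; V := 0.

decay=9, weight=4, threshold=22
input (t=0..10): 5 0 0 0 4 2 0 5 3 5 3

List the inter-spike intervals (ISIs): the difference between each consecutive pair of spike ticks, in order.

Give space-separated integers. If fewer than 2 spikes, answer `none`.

t=0: input=5 -> V=20
t=1: input=0 -> V=18
t=2: input=0 -> V=16
t=3: input=0 -> V=14
t=4: input=4 -> V=0 FIRE
t=5: input=2 -> V=8
t=6: input=0 -> V=7
t=7: input=5 -> V=0 FIRE
t=8: input=3 -> V=12
t=9: input=5 -> V=0 FIRE
t=10: input=3 -> V=12

Answer: 3 2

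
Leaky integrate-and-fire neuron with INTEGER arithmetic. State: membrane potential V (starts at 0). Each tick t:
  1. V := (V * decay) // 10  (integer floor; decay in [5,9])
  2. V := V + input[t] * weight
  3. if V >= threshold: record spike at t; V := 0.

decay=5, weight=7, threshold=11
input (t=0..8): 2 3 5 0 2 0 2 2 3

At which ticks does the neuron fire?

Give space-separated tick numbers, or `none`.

t=0: input=2 -> V=0 FIRE
t=1: input=3 -> V=0 FIRE
t=2: input=5 -> V=0 FIRE
t=3: input=0 -> V=0
t=4: input=2 -> V=0 FIRE
t=5: input=0 -> V=0
t=6: input=2 -> V=0 FIRE
t=7: input=2 -> V=0 FIRE
t=8: input=3 -> V=0 FIRE

Answer: 0 1 2 4 6 7 8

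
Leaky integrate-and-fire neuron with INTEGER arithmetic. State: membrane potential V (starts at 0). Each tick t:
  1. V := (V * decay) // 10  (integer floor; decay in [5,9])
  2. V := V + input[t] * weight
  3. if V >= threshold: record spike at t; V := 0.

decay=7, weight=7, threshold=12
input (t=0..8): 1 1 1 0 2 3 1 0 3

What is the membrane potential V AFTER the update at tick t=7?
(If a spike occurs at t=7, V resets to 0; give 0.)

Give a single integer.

Answer: 4

Derivation:
t=0: input=1 -> V=7
t=1: input=1 -> V=11
t=2: input=1 -> V=0 FIRE
t=3: input=0 -> V=0
t=4: input=2 -> V=0 FIRE
t=5: input=3 -> V=0 FIRE
t=6: input=1 -> V=7
t=7: input=0 -> V=4
t=8: input=3 -> V=0 FIRE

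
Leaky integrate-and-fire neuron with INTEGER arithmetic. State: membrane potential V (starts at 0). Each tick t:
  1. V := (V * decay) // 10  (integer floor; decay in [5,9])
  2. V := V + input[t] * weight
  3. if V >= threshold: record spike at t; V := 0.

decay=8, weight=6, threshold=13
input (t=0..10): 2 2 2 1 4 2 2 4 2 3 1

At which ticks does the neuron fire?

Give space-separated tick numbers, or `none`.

t=0: input=2 -> V=12
t=1: input=2 -> V=0 FIRE
t=2: input=2 -> V=12
t=3: input=1 -> V=0 FIRE
t=4: input=4 -> V=0 FIRE
t=5: input=2 -> V=12
t=6: input=2 -> V=0 FIRE
t=7: input=4 -> V=0 FIRE
t=8: input=2 -> V=12
t=9: input=3 -> V=0 FIRE
t=10: input=1 -> V=6

Answer: 1 3 4 6 7 9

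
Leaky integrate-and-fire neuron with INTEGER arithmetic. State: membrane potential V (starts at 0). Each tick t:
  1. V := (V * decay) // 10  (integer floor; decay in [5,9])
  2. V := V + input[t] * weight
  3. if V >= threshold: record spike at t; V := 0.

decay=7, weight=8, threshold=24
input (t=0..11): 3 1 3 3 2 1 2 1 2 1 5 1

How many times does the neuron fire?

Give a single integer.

t=0: input=3 -> V=0 FIRE
t=1: input=1 -> V=8
t=2: input=3 -> V=0 FIRE
t=3: input=3 -> V=0 FIRE
t=4: input=2 -> V=16
t=5: input=1 -> V=19
t=6: input=2 -> V=0 FIRE
t=7: input=1 -> V=8
t=8: input=2 -> V=21
t=9: input=1 -> V=22
t=10: input=5 -> V=0 FIRE
t=11: input=1 -> V=8

Answer: 5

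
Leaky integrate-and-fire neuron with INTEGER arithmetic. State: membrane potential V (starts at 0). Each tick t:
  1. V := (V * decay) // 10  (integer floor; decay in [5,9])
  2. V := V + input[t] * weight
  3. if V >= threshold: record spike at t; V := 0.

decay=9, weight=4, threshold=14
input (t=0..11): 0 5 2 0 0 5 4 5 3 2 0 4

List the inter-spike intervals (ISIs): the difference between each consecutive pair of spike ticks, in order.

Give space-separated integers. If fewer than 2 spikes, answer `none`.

t=0: input=0 -> V=0
t=1: input=5 -> V=0 FIRE
t=2: input=2 -> V=8
t=3: input=0 -> V=7
t=4: input=0 -> V=6
t=5: input=5 -> V=0 FIRE
t=6: input=4 -> V=0 FIRE
t=7: input=5 -> V=0 FIRE
t=8: input=3 -> V=12
t=9: input=2 -> V=0 FIRE
t=10: input=0 -> V=0
t=11: input=4 -> V=0 FIRE

Answer: 4 1 1 2 2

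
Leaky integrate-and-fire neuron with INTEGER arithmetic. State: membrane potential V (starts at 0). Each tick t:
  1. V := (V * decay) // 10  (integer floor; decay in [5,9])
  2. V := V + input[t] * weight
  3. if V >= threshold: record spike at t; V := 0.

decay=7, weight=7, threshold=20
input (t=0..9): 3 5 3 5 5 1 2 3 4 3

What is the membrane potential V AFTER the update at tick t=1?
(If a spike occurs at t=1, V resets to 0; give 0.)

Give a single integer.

Answer: 0

Derivation:
t=0: input=3 -> V=0 FIRE
t=1: input=5 -> V=0 FIRE
t=2: input=3 -> V=0 FIRE
t=3: input=5 -> V=0 FIRE
t=4: input=5 -> V=0 FIRE
t=5: input=1 -> V=7
t=6: input=2 -> V=18
t=7: input=3 -> V=0 FIRE
t=8: input=4 -> V=0 FIRE
t=9: input=3 -> V=0 FIRE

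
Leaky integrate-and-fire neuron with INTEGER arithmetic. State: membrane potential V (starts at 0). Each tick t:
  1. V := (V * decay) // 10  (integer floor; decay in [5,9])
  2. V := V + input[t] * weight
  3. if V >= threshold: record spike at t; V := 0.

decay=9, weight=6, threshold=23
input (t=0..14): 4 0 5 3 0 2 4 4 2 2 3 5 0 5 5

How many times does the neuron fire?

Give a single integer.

t=0: input=4 -> V=0 FIRE
t=1: input=0 -> V=0
t=2: input=5 -> V=0 FIRE
t=3: input=3 -> V=18
t=4: input=0 -> V=16
t=5: input=2 -> V=0 FIRE
t=6: input=4 -> V=0 FIRE
t=7: input=4 -> V=0 FIRE
t=8: input=2 -> V=12
t=9: input=2 -> V=22
t=10: input=3 -> V=0 FIRE
t=11: input=5 -> V=0 FIRE
t=12: input=0 -> V=0
t=13: input=5 -> V=0 FIRE
t=14: input=5 -> V=0 FIRE

Answer: 9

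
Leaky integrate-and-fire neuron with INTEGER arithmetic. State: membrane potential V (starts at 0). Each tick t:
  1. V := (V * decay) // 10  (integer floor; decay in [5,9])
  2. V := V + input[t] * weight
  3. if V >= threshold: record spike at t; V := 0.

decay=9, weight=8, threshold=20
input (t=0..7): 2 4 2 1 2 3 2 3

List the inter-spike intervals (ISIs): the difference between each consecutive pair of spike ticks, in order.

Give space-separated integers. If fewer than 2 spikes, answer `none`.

t=0: input=2 -> V=16
t=1: input=4 -> V=0 FIRE
t=2: input=2 -> V=16
t=3: input=1 -> V=0 FIRE
t=4: input=2 -> V=16
t=5: input=3 -> V=0 FIRE
t=6: input=2 -> V=16
t=7: input=3 -> V=0 FIRE

Answer: 2 2 2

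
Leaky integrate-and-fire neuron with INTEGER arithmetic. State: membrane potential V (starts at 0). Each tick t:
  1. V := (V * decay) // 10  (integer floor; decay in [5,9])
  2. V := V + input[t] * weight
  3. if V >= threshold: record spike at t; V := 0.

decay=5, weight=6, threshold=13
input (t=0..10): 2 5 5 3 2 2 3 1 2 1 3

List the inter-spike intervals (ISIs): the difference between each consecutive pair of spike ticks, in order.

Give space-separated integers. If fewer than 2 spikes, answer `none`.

t=0: input=2 -> V=12
t=1: input=5 -> V=0 FIRE
t=2: input=5 -> V=0 FIRE
t=3: input=3 -> V=0 FIRE
t=4: input=2 -> V=12
t=5: input=2 -> V=0 FIRE
t=6: input=3 -> V=0 FIRE
t=7: input=1 -> V=6
t=8: input=2 -> V=0 FIRE
t=9: input=1 -> V=6
t=10: input=3 -> V=0 FIRE

Answer: 1 1 2 1 2 2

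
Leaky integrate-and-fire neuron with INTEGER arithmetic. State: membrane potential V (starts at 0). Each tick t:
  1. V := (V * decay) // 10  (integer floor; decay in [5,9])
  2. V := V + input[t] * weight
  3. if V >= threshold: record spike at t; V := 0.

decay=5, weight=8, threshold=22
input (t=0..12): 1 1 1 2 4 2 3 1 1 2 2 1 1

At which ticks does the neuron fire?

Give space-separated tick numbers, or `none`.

t=0: input=1 -> V=8
t=1: input=1 -> V=12
t=2: input=1 -> V=14
t=3: input=2 -> V=0 FIRE
t=4: input=4 -> V=0 FIRE
t=5: input=2 -> V=16
t=6: input=3 -> V=0 FIRE
t=7: input=1 -> V=8
t=8: input=1 -> V=12
t=9: input=2 -> V=0 FIRE
t=10: input=2 -> V=16
t=11: input=1 -> V=16
t=12: input=1 -> V=16

Answer: 3 4 6 9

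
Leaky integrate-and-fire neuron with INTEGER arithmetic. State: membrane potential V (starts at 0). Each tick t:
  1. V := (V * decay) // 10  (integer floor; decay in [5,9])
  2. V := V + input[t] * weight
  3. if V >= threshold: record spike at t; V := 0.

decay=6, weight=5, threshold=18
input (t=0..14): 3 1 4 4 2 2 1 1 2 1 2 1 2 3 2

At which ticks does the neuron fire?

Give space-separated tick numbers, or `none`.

t=0: input=3 -> V=15
t=1: input=1 -> V=14
t=2: input=4 -> V=0 FIRE
t=3: input=4 -> V=0 FIRE
t=4: input=2 -> V=10
t=5: input=2 -> V=16
t=6: input=1 -> V=14
t=7: input=1 -> V=13
t=8: input=2 -> V=17
t=9: input=1 -> V=15
t=10: input=2 -> V=0 FIRE
t=11: input=1 -> V=5
t=12: input=2 -> V=13
t=13: input=3 -> V=0 FIRE
t=14: input=2 -> V=10

Answer: 2 3 10 13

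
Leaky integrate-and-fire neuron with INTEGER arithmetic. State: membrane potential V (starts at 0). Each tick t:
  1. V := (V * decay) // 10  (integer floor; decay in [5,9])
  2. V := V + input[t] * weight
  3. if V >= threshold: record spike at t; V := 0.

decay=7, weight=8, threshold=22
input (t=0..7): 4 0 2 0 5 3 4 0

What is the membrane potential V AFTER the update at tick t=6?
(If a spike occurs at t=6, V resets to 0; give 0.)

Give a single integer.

t=0: input=4 -> V=0 FIRE
t=1: input=0 -> V=0
t=2: input=2 -> V=16
t=3: input=0 -> V=11
t=4: input=5 -> V=0 FIRE
t=5: input=3 -> V=0 FIRE
t=6: input=4 -> V=0 FIRE
t=7: input=0 -> V=0

Answer: 0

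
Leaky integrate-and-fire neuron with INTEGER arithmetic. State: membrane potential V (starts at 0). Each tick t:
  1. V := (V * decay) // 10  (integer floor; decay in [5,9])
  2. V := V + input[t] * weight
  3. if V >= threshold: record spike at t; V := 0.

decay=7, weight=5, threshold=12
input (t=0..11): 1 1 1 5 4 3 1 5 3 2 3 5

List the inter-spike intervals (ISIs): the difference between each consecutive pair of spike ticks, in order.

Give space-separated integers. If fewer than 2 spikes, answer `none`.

t=0: input=1 -> V=5
t=1: input=1 -> V=8
t=2: input=1 -> V=10
t=3: input=5 -> V=0 FIRE
t=4: input=4 -> V=0 FIRE
t=5: input=3 -> V=0 FIRE
t=6: input=1 -> V=5
t=7: input=5 -> V=0 FIRE
t=8: input=3 -> V=0 FIRE
t=9: input=2 -> V=10
t=10: input=3 -> V=0 FIRE
t=11: input=5 -> V=0 FIRE

Answer: 1 1 2 1 2 1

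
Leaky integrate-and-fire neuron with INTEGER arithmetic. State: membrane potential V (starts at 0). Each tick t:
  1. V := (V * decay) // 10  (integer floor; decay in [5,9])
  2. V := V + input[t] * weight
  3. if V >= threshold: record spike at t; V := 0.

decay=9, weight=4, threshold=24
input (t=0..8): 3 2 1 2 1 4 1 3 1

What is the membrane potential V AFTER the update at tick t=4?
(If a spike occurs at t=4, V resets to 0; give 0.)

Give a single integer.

t=0: input=3 -> V=12
t=1: input=2 -> V=18
t=2: input=1 -> V=20
t=3: input=2 -> V=0 FIRE
t=4: input=1 -> V=4
t=5: input=4 -> V=19
t=6: input=1 -> V=21
t=7: input=3 -> V=0 FIRE
t=8: input=1 -> V=4

Answer: 4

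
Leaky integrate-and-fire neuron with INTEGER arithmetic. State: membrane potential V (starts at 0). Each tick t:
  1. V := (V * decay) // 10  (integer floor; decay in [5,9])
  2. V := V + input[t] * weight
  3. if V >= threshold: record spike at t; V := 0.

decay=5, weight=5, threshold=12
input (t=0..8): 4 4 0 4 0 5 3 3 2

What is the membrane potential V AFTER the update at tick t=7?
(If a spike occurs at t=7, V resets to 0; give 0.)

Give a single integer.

Answer: 0

Derivation:
t=0: input=4 -> V=0 FIRE
t=1: input=4 -> V=0 FIRE
t=2: input=0 -> V=0
t=3: input=4 -> V=0 FIRE
t=4: input=0 -> V=0
t=5: input=5 -> V=0 FIRE
t=6: input=3 -> V=0 FIRE
t=7: input=3 -> V=0 FIRE
t=8: input=2 -> V=10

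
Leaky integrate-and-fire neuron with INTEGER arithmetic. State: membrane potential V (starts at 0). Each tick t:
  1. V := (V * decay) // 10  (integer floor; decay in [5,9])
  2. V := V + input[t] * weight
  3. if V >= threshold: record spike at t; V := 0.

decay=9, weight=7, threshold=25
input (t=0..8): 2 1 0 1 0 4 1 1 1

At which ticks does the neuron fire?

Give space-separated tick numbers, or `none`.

t=0: input=2 -> V=14
t=1: input=1 -> V=19
t=2: input=0 -> V=17
t=3: input=1 -> V=22
t=4: input=0 -> V=19
t=5: input=4 -> V=0 FIRE
t=6: input=1 -> V=7
t=7: input=1 -> V=13
t=8: input=1 -> V=18

Answer: 5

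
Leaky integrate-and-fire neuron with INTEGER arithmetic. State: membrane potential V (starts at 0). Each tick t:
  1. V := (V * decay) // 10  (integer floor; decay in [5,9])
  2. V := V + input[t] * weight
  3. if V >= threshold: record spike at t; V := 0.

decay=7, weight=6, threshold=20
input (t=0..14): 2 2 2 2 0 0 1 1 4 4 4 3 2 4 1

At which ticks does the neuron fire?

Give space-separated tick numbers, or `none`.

Answer: 1 3 8 9 10 12 13

Derivation:
t=0: input=2 -> V=12
t=1: input=2 -> V=0 FIRE
t=2: input=2 -> V=12
t=3: input=2 -> V=0 FIRE
t=4: input=0 -> V=0
t=5: input=0 -> V=0
t=6: input=1 -> V=6
t=7: input=1 -> V=10
t=8: input=4 -> V=0 FIRE
t=9: input=4 -> V=0 FIRE
t=10: input=4 -> V=0 FIRE
t=11: input=3 -> V=18
t=12: input=2 -> V=0 FIRE
t=13: input=4 -> V=0 FIRE
t=14: input=1 -> V=6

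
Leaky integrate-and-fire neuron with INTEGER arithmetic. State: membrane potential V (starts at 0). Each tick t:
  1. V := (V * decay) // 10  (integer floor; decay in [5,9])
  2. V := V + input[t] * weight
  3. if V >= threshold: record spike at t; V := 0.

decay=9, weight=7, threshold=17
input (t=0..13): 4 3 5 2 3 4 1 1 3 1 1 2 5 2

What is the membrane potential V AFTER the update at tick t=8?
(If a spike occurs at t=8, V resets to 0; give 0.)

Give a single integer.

t=0: input=4 -> V=0 FIRE
t=1: input=3 -> V=0 FIRE
t=2: input=5 -> V=0 FIRE
t=3: input=2 -> V=14
t=4: input=3 -> V=0 FIRE
t=5: input=4 -> V=0 FIRE
t=6: input=1 -> V=7
t=7: input=1 -> V=13
t=8: input=3 -> V=0 FIRE
t=9: input=1 -> V=7
t=10: input=1 -> V=13
t=11: input=2 -> V=0 FIRE
t=12: input=5 -> V=0 FIRE
t=13: input=2 -> V=14

Answer: 0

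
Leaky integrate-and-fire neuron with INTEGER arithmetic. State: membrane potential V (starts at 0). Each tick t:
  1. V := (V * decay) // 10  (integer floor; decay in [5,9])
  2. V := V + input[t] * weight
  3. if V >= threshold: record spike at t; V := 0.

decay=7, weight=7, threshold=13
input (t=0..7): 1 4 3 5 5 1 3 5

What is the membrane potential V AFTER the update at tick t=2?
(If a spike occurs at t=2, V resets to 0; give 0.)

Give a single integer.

Answer: 0

Derivation:
t=0: input=1 -> V=7
t=1: input=4 -> V=0 FIRE
t=2: input=3 -> V=0 FIRE
t=3: input=5 -> V=0 FIRE
t=4: input=5 -> V=0 FIRE
t=5: input=1 -> V=7
t=6: input=3 -> V=0 FIRE
t=7: input=5 -> V=0 FIRE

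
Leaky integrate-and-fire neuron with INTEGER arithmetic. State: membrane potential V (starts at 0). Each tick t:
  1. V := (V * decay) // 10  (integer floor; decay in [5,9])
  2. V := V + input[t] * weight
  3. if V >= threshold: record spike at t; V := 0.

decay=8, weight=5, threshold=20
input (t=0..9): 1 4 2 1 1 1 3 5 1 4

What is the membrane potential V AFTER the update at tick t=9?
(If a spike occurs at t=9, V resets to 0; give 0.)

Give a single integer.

Answer: 0

Derivation:
t=0: input=1 -> V=5
t=1: input=4 -> V=0 FIRE
t=2: input=2 -> V=10
t=3: input=1 -> V=13
t=4: input=1 -> V=15
t=5: input=1 -> V=17
t=6: input=3 -> V=0 FIRE
t=7: input=5 -> V=0 FIRE
t=8: input=1 -> V=5
t=9: input=4 -> V=0 FIRE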